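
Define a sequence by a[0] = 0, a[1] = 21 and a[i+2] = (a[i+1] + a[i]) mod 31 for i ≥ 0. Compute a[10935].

7

Computing terms: a[0] = 0, a[1] = 21, a[2] = 21, a[3] = 11, a[4] = 1, a[5] = 12, a[6] = 13, a[7] = 25, a[8] = 7, a[9] = 1, a[10] = 8, a[11] = 9, a[12] = 17, a[13] = 26, a[14] = 12, a[15] = 7, a[16] = 19, a[17] = 26, a[18] = 14, a[19] = 9, a[20] = 23, a[21] = 1, a[22] = 24, a[23] = 25, a[24] = 18, a[25] = 12, a[26] = 30, a[27] = 11, a[28] = 10, a[29] = 21, a[30] = 0, a[31] = 21.
The sequence repeats with period 30.
(10935 - 0) mod 30 = 15, so a[10935] = a[15] = 7.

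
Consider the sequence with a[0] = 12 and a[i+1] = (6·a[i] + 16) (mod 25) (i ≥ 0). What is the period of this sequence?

25

We have a[0] = 12,  a[1] = 13,  a[2] = 19,  a[3] = 5,  a[4] = 21,  a[5] = 17,  a[6] = 18,  a[7] = 24,  a[8] = 10,  a[9] = 1,  a[10] = 22,  a[11] = 23,  a[12] = 4,  a[13] = 15,  a[14] = 6,  a[15] = 2,  a[16] = 3,  a[17] = 9,  a[18] = 20,  a[19] = 11,  a[20] = 7,  a[21] = 8,  a[22] = 14,  a[23] = 0,  a[24] = 16,  a[25] = 12.
Since a[25] = a[0] = 12, the sequence is periodic with period 25.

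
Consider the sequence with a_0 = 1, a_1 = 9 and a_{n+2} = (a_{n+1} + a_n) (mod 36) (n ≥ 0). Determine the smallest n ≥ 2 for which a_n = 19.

3

Computing terms: a_0 = 1, a_1 = 9, a_2 = 10, a_3 = 19, a_4 = 29, a_5 = 12, a_6 = 5, a_7 = 17, a_8 = 22, a_9 = 3, a_{10} = 25, a_{11} = 28, a_{12} = 17, a_{13} = 9, a_{14} = 26, a_{15} = 35, a_{16} = 25, a_{17} = 24, a_{18} = 13, a_{19} = 1, a_{20} = 14, a_{21} = 15, a_{22} = 29, a_{23} = 8, a_{24} = 1, a_{25} = 9.
Since (a_{24}, a_{25}) = (a_0, a_1) = (1, 9) (two consecutive terms determine the rest), the sequence is periodic with period 24.
The value 19 first appears (with n ≥ 2) at a_3.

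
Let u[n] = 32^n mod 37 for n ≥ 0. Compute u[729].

u[0] = 1,  u[1] = 32,  u[2] = 25,  u[3] = 23,  u[4] = 33,  u[5] = 20,  u[6] = 11,  u[7] = 19,  u[8] = 16,  u[9] = 31,  u[10] = 30,  u[11] = 35,  u[12] = 10,  u[13] = 24,  u[14] = 28,  u[15] = 8,  u[16] = 34,  u[17] = 15,  u[18] = 36,  u[19] = 5,  u[20] = 12,  u[21] = 14,  u[22] = 4,  u[23] = 17,  u[24] = 26,  u[25] = 18,  u[26] = 21,  u[27] = 6,  u[28] = 7,  u[29] = 2,  u[30] = 27,  u[31] = 13,  u[32] = 9,  u[33] = 29,  u[34] = 3,  u[35] = 22,  u[36] = 1.
The sequence repeats with period 36.
So u[729] = u[0 + ((729-0) mod 36)] = u[9] = 31.

31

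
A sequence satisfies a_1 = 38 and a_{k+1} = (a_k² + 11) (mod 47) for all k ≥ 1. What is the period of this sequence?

5

a_1 = 38, a_2 = 45, a_3 = 15, a_4 = 1, a_5 = 12, a_6 = 14, a_7 = 19, a_8 = 43, a_9 = 27, a_{10} = 35, a_{11} = 14.
Since a_{11} = a_6 = 14, the sequence is eventually periodic: after a pre-period of length 5 it cycles with period 5.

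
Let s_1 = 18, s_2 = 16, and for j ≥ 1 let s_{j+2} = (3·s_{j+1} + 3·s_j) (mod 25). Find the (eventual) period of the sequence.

4

We have s_1 = 18; s_2 = 16; s_3 = 2; s_4 = 4; s_5 = 18; s_6 = 16.
The sequence repeats with period 4.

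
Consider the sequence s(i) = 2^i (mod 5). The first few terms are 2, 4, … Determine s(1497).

2

Listing terms: s(1) = 2; s(2) = 4; s(3) = 3; s(4) = 1; s(5) = 2.
The sequence repeats with period 4.
So s(1497) = s(1 + ((1497-1) mod 4)) = s(1) = 2.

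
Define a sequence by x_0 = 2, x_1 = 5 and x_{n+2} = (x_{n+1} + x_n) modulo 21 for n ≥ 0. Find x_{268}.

16

x_0 = 2; x_1 = 5; x_2 = 7; x_3 = 12; x_4 = 19; x_5 = 10; x_6 = 8; x_7 = 18; x_8 = 5; x_9 = 2; x_{10} = 7; x_{11} = 9; x_{12} = 16; x_{13} = 4; x_{14} = 20; x_{15} = 3; x_{16} = 2; x_{17} = 5.
The sequence repeats with period 16.
So x_{268} = x_{0 + ((268-0) mod 16)} = x_{12} = 16.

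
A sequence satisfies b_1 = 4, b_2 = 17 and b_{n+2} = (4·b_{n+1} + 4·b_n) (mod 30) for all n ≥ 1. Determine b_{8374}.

4

We have b_1 = 4; b_2 = 17; b_3 = 24; b_4 = 14; b_5 = 2; b_6 = 4; b_7 = 24; b_8 = 22; b_9 = 4; b_{10} = 14; b_{11} = 12; b_{12} = 14; b_{13} = 14; b_{14} = 22; b_{15} = 24; b_{16} = 4; b_{17} = 22; b_{18} = 14; b_{19} = 24; b_{20} = 2; b_{21} = 14; b_{22} = 4; b_{23} = 12; b_{24} = 4; b_{25} = 4; b_{26} = 2; b_{27} = 24; b_{28} = 14.
Since (b_{27}, b_{28}) = (b_3, b_4) = (24, 14) (two consecutive terms determine the rest), the sequence is eventually periodic: after a pre-period of length 2 it cycles with period 24.
For n ≥ 3, b_n depends only on (n - 3) mod 24. (8374 - 3) mod 24 = 19, so b_{8374} = b_{22} = 4.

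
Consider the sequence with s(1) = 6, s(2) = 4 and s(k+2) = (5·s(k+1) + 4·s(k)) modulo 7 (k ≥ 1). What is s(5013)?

Computing terms: s(1) = 6,  s(2) = 4,  s(3) = 2,  s(4) = 5,  s(5) = 5,  s(6) = 3,  s(7) = 0,  s(8) = 5,  s(9) = 4,  s(10) = 5,  s(11) = 6,  s(12) = 1,  s(13) = 1,  s(14) = 2,  s(15) = 0,  s(16) = 1,  s(17) = 5,  s(18) = 1,  s(19) = 4,  s(20) = 3,  s(21) = 3,  s(22) = 6,  s(23) = 0,  s(24) = 3,  s(25) = 1,  s(26) = 3,  s(27) = 5,  s(28) = 2,  s(29) = 2,  s(30) = 4,  s(31) = 0,  s(32) = 2,  s(33) = 3,  s(34) = 2,  s(35) = 1,  s(36) = 6,  s(37) = 6,  s(38) = 5,  s(39) = 0,  s(40) = 6,  s(41) = 2,  s(42) = 6,  s(43) = 3,  s(44) = 4,  s(45) = 4,  s(46) = 1,  s(47) = 0,  s(48) = 4,  s(49) = 6,  s(50) = 4.
The sequence repeats with period 48.
(5013 - 1) mod 48 = 20, so s(5013) = s(21) = 3.

3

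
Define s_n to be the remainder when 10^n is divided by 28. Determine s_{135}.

Computing terms: s_1 = 10; s_2 = 16; s_3 = 20; s_4 = 4; s_5 = 12; s_6 = 8; s_7 = 24; s_8 = 16.
Since s_8 = s_2 = 16, the sequence is eventually periodic: after a pre-period of length 1 it cycles with period 6.
For n ≥ 2, s_n depends only on (n - 2) mod 6. (135 - 2) mod 6 = 1, so s_{135} = s_3 = 20.

20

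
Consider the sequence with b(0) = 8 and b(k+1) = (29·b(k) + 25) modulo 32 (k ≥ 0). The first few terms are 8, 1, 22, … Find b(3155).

7

Computing terms: b(0) = 8,  b(1) = 1,  b(2) = 22,  b(3) = 23,  b(4) = 20,  b(5) = 29,  b(6) = 2,  b(7) = 19,  b(8) = 0,  b(9) = 25,  b(10) = 14,  b(11) = 15,  b(12) = 12,  b(13) = 21,  b(14) = 26,  b(15) = 11,  b(16) = 24,  b(17) = 17,  b(18) = 6,  b(19) = 7,  b(20) = 4,  b(21) = 13,  b(22) = 18,  b(23) = 3,  b(24) = 16,  b(25) = 9,  b(26) = 30,  b(27) = 31,  b(28) = 28,  b(29) = 5,  b(30) = 10,  b(31) = 27,  b(32) = 8.
Since b(32) = b(0) = 8, the sequence is periodic with period 32.
(3155 - 0) mod 32 = 19, so b(3155) = b(19) = 7.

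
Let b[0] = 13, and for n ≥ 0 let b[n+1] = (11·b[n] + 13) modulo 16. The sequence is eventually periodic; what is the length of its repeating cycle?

Computing terms: b[0] = 13; b[1] = 12; b[2] = 1; b[3] = 8; b[4] = 5; b[5] = 4; b[6] = 9; b[7] = 0; b[8] = 13.
The sequence repeats with period 8.

8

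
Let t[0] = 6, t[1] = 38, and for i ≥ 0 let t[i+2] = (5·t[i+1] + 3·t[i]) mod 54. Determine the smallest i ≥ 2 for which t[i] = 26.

11

Computing terms: t[0] = 6,  t[1] = 38,  t[2] = 46,  t[3] = 20,  t[4] = 22,  t[5] = 8,  t[6] = 52,  t[7] = 14,  t[8] = 10,  t[9] = 38,  t[10] = 4,  t[11] = 26,  t[12] = 34,  t[13] = 32,  t[14] = 46,  t[15] = 2,  t[16] = 40,  t[17] = 44,  t[18] = 16,  t[19] = 50,  t[20] = 28,  t[21] = 20,  t[22] = 22.
Since (t[21], t[22]) = (t[3], t[4]) = (20, 22) (two consecutive terms determine the rest), the sequence is eventually periodic: after a pre-period of length 3 it cycles with period 18.
The value 26 first appears (with i ≥ 2) at t[11].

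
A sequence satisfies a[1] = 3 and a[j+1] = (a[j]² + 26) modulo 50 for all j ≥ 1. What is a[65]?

a[1] = 3; a[2] = 35; a[3] = 1; a[4] = 27; a[5] = 5; a[6] = 1.
Since a[6] = a[3] = 1, the sequence is eventually periodic: after a pre-period of length 2 it cycles with period 3.
For j ≥ 3, a[j] depends only on (j - 3) mod 3. (65 - 3) mod 3 = 2, so a[65] = a[5] = 5.

5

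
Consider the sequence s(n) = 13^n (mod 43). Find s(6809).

Listing terms: s(1) = 13,  s(2) = 40,  s(3) = 4,  s(4) = 9,  s(5) = 31,  s(6) = 16,  s(7) = 36,  s(8) = 38,  s(9) = 21,  s(10) = 15,  s(11) = 23,  s(12) = 41,  s(13) = 17,  s(14) = 6,  s(15) = 35,  s(16) = 25,  s(17) = 24,  s(18) = 11,  s(19) = 14,  s(20) = 10,  s(21) = 1,  s(22) = 13.
The sequence repeats with period 21.
So s(6809) = s(1 + ((6809-1) mod 21)) = s(5) = 31.

31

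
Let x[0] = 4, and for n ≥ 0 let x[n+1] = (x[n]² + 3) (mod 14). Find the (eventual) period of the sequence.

x[0] = 4; x[1] = 5; x[2] = 0; x[3] = 3; x[4] = 12; x[5] = 7; x[6] = 10; x[7] = 5.
Since x[7] = x[1] = 5, the sequence is eventually periodic: after a pre-period of length 1 it cycles with period 6.

6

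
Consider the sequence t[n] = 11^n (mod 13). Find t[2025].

t[0] = 1; t[1] = 11; t[2] = 4; t[3] = 5; t[4] = 3; t[5] = 7; t[6] = 12; t[7] = 2; t[8] = 9; t[9] = 8; t[10] = 10; t[11] = 6; t[12] = 1.
Since t[12] = t[0] = 1, the sequence is periodic with period 12.
So t[2025] = t[0 + ((2025-0) mod 12)] = t[9] = 8.

8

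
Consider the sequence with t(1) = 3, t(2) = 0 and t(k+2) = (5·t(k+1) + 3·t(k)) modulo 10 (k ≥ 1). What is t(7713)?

3

Computing terms: t(1) = 3,  t(2) = 0,  t(3) = 9,  t(4) = 5,  t(5) = 2,  t(6) = 5,  t(7) = 1,  t(8) = 0,  t(9) = 3,  t(10) = 5,  t(11) = 4,  t(12) = 5,  t(13) = 7,  t(14) = 0,  t(15) = 1,  t(16) = 5,  t(17) = 8,  t(18) = 5,  t(19) = 9,  t(20) = 0,  t(21) = 7,  t(22) = 5,  t(23) = 6,  t(24) = 5,  t(25) = 3,  t(26) = 0.
The sequence repeats with period 24.
So t(7713) = t(1 + ((7713-1) mod 24)) = t(9) = 3.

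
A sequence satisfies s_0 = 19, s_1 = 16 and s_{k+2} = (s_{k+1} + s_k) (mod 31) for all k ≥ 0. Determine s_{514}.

24

s_0 = 19; s_1 = 16; s_2 = 4; s_3 = 20; s_4 = 24; s_5 = 13; s_6 = 6; s_7 = 19; s_8 = 25; s_9 = 13; s_{10} = 7; s_{11} = 20; s_{12} = 27; s_{13} = 16; s_{14} = 12; s_{15} = 28; s_{16} = 9; s_{17} = 6; s_{18} = 15; s_{19} = 21; s_{20} = 5; s_{21} = 26; s_{22} = 0; s_{23} = 26; s_{24} = 26; s_{25} = 21; s_{26} = 16; s_{27} = 6; s_{28} = 22; s_{29} = 28; s_{30} = 19; s_{31} = 16.
The sequence repeats with period 30.
So s_{514} = s_{0 + ((514-0) mod 30)} = s_4 = 24.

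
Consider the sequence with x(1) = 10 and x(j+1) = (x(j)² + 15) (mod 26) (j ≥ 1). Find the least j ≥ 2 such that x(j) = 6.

Listing terms: x(1) = 10,  x(2) = 11,  x(3) = 6,  x(4) = 25,  x(5) = 16,  x(6) = 11.
Since x(6) = x(2) = 11, the sequence is eventually periodic: after a pre-period of length 1 it cycles with period 4.
The value 6 first appears (with j ≥ 2) at x(3).

3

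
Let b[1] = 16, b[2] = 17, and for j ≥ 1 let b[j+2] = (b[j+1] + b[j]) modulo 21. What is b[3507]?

12

Listing terms: b[1] = 16, b[2] = 17, b[3] = 12, b[4] = 8, b[5] = 20, b[6] = 7, b[7] = 6, b[8] = 13, b[9] = 19, b[10] = 11, b[11] = 9, b[12] = 20, b[13] = 8, b[14] = 7, b[15] = 15, b[16] = 1, b[17] = 16, b[18] = 17.
Since (b[17], b[18]) = (b[1], b[2]) = (16, 17) (two consecutive terms determine the rest), the sequence is periodic with period 16.
So b[3507] = b[1 + ((3507-1) mod 16)] = b[3] = 12.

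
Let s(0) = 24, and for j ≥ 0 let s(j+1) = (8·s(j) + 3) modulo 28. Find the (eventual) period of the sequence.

Listing terms: s(0) = 24, s(1) = 27, s(2) = 23, s(3) = 19, s(4) = 15, s(5) = 11, s(6) = 7, s(7) = 3, s(8) = 27.
Since s(8) = s(1) = 27, the sequence is eventually periodic: after a pre-period of length 1 it cycles with period 7.

7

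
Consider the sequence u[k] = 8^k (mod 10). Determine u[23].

2

We have u[1] = 8; u[2] = 4; u[3] = 2; u[4] = 6; u[5] = 8.
The sequence repeats with period 4.
So u[23] = u[1 + ((23-1) mod 4)] = u[3] = 2.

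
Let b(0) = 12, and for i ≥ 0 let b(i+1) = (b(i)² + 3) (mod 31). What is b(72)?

b(0) = 12; b(1) = 23; b(2) = 5; b(3) = 28; b(4) = 12.
Since b(4) = b(0) = 12, the sequence is periodic with period 4.
So b(72) = b(0 + ((72-0) mod 4)) = b(0) = 12.

12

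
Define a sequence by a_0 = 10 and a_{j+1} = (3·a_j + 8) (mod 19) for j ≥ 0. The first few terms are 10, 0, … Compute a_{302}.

Listing terms: a_0 = 10; a_1 = 0; a_2 = 8; a_3 = 13; a_4 = 9; a_5 = 16; a_6 = 18; a_7 = 5; a_8 = 4; a_9 = 1; a_{10} = 11; a_{11} = 3; a_{12} = 17; a_{13} = 2; a_{14} = 14; a_{15} = 12; a_{16} = 6; a_{17} = 7; a_{18} = 10.
The sequence repeats with period 18.
So a_{302} = a_{0 + ((302-0) mod 18)} = a_{14} = 14.

14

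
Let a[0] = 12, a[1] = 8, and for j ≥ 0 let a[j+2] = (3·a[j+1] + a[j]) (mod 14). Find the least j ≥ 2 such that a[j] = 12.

Computing terms: a[0] = 12; a[1] = 8; a[2] = 8; a[3] = 4; a[4] = 6; a[5] = 8; a[6] = 2; a[7] = 0; a[8] = 2; a[9] = 6; a[10] = 6; a[11] = 10; a[12] = 8; a[13] = 6; a[14] = 12; a[15] = 0; a[16] = 12; a[17] = 8.
Since (a[16], a[17]) = (a[0], a[1]) = (12, 8) (two consecutive terms determine the rest), the sequence is periodic with period 16.
The value 12 first appears (with j ≥ 2) at a[14].

14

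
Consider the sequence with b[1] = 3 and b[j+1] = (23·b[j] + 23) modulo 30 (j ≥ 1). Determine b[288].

20

b[1] = 3; b[2] = 2; b[3] = 9; b[4] = 20; b[5] = 3.
The sequence repeats with period 4.
So b[288] = b[1 + ((288-1) mod 4)] = b[4] = 20.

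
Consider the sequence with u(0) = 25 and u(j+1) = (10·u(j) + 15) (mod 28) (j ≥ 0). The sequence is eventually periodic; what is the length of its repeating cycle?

Listing terms: u(0) = 25, u(1) = 13, u(2) = 5, u(3) = 9, u(4) = 21, u(5) = 1, u(6) = 25.
Since u(6) = u(0) = 25, the sequence is periodic with period 6.

6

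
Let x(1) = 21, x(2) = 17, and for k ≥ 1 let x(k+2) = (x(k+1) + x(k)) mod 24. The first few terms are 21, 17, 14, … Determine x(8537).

21

Computing terms: x(1) = 21; x(2) = 17; x(3) = 14; x(4) = 7; x(5) = 21; x(6) = 4; x(7) = 1; x(8) = 5; x(9) = 6; x(10) = 11; x(11) = 17; x(12) = 4; x(13) = 21; x(14) = 1; x(15) = 22; x(16) = 23; x(17) = 21; x(18) = 20; x(19) = 17; x(20) = 13; x(21) = 6; x(22) = 19; x(23) = 1; x(24) = 20; x(25) = 21; x(26) = 17.
Since (x(25), x(26)) = (x(1), x(2)) = (21, 17) (two consecutive terms determine the rest), the sequence is periodic with period 24.
So x(8537) = x(1 + ((8537-1) mod 24)) = x(17) = 21.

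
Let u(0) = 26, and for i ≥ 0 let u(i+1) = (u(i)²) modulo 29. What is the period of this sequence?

3

Listing terms: u(0) = 26; u(1) = 9; u(2) = 23; u(3) = 7; u(4) = 20; u(5) = 23.
Since u(5) = u(2) = 23, the sequence is eventually periodic: after a pre-period of length 2 it cycles with period 3.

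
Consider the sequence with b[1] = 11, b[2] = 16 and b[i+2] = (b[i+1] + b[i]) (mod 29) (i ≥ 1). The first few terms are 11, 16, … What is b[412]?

Computing terms: b[1] = 11,  b[2] = 16,  b[3] = 27,  b[4] = 14,  b[5] = 12,  b[6] = 26,  b[7] = 9,  b[8] = 6,  b[9] = 15,  b[10] = 21,  b[11] = 7,  b[12] = 28,  b[13] = 6,  b[14] = 5,  b[15] = 11,  b[16] = 16.
The sequence repeats with period 14.
(412 - 1) mod 14 = 5, so b[412] = b[6] = 26.

26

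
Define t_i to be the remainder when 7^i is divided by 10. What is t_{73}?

7

We have t_1 = 7, t_2 = 9, t_3 = 3, t_4 = 1, t_5 = 7.
The sequence repeats with period 4.
So t_{73} = t_{1 + ((73-1) mod 4)} = t_1 = 7.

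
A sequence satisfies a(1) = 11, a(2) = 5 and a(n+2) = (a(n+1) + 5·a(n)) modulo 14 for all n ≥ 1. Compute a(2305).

3

Listing terms: a(1) = 11; a(2) = 5; a(3) = 4; a(4) = 1; a(5) = 7; a(6) = 12; a(7) = 5; a(8) = 9; a(9) = 6; a(10) = 9; a(11) = 11; a(12) = 0; a(13) = 13; a(14) = 13; a(15) = 8; a(16) = 3; a(17) = 1; a(18) = 2; a(19) = 7; a(20) = 3; a(21) = 10; a(22) = 11; a(23) = 5.
The sequence repeats with period 21.
So a(2305) = a(1 + ((2305-1) mod 21)) = a(16) = 3.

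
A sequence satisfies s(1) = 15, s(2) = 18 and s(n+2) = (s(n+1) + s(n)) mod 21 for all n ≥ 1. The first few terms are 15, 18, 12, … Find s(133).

0

Listing terms: s(1) = 15,  s(2) = 18,  s(3) = 12,  s(4) = 9,  s(5) = 0,  s(6) = 9,  s(7) = 9,  s(8) = 18,  s(9) = 6,  s(10) = 3,  s(11) = 9,  s(12) = 12,  s(13) = 0,  s(14) = 12,  s(15) = 12,  s(16) = 3,  s(17) = 15,  s(18) = 18.
The sequence repeats with period 16.
(133 - 1) mod 16 = 4, so s(133) = s(5) = 0.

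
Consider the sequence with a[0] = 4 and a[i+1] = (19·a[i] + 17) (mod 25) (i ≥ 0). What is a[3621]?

18

Listing terms: a[0] = 4,  a[1] = 18,  a[2] = 9,  a[3] = 13,  a[4] = 14,  a[5] = 8,  a[6] = 19,  a[7] = 3,  a[8] = 24,  a[9] = 23,  a[10] = 4.
The sequence repeats with period 10.
(3621 - 0) mod 10 = 1, so a[3621] = a[1] = 18.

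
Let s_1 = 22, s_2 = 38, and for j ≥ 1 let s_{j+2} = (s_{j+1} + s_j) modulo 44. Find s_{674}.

10

We have s_1 = 22,  s_2 = 38,  s_3 = 16,  s_4 = 10,  s_5 = 26,  s_6 = 36,  s_7 = 18,  s_8 = 10,  s_9 = 28,  s_{10} = 38,  s_{11} = 22,  s_{12} = 16,  s_{13} = 38,  s_{14} = 10,  s_{15} = 4,  s_{16} = 14,  s_{17} = 18,  s_{18} = 32,  s_{19} = 6,  s_{20} = 38,  s_{21} = 0,  s_{22} = 38,  s_{23} = 38,  s_{24} = 32,  s_{25} = 26,  s_{26} = 14,  s_{27} = 40,  s_{28} = 10,  s_{29} = 6,  s_{30} = 16,  s_{31} = 22,  s_{32} = 38.
The sequence repeats with period 30.
So s_{674} = s_{1 + ((674-1) mod 30)} = s_{14} = 10.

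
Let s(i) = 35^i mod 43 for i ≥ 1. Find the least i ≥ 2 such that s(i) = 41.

s(1) = 35,  s(2) = 21,  s(3) = 4,  s(4) = 11,  s(5) = 41,  s(6) = 16,  s(7) = 1,  s(8) = 35.
Since s(8) = s(1) = 35, the sequence is periodic with period 7.
The value 41 first appears (with i ≥ 2) at s(5).

5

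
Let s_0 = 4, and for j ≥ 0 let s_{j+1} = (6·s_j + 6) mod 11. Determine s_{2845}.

9

Computing terms: s_0 = 4,  s_1 = 8,  s_2 = 10,  s_3 = 0,  s_4 = 6,  s_5 = 9,  s_6 = 5,  s_7 = 3,  s_8 = 2,  s_9 = 7,  s_{10} = 4.
The sequence repeats with period 10.
(2845 - 0) mod 10 = 5, so s_{2845} = s_5 = 9.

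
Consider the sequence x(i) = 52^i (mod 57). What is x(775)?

x(0) = 1; x(1) = 52; x(2) = 25; x(3) = 46; x(4) = 55; x(5) = 10; x(6) = 7; x(7) = 22; x(8) = 4; x(9) = 37; x(10) = 43; x(11) = 13; x(12) = 49; x(13) = 40; x(14) = 28; x(15) = 31; x(16) = 16; x(17) = 34; x(18) = 1.
Since x(18) = x(0) = 1, the sequence is periodic with period 18.
So x(775) = x(0 + ((775-0) mod 18)) = x(1) = 52.

52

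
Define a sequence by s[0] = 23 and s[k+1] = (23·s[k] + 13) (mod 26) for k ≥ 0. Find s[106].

17

We have s[0] = 23; s[1] = 22; s[2] = 25; s[3] = 16; s[4] = 17; s[5] = 14; s[6] = 23.
Since s[6] = s[0] = 23, the sequence is periodic with period 6.
So s[106] = s[0 + ((106-0) mod 6)] = s[4] = 17.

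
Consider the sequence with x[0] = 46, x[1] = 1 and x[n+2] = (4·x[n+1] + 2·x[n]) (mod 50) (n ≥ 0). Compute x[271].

Listing terms: x[0] = 46,  x[1] = 1,  x[2] = 46,  x[3] = 36,  x[4] = 36,  x[5] = 16,  x[6] = 36,  x[7] = 26,  x[8] = 26,  x[9] = 6,  x[10] = 26,  x[11] = 16,  x[12] = 16,  x[13] = 46,  x[14] = 16,  x[15] = 6,  x[16] = 6,  x[17] = 36,  x[18] = 6,  x[19] = 46,  x[20] = 46,  x[21] = 26,  x[22] = 46,  x[23] = 36.
Since (x[22], x[23]) = (x[2], x[3]) = (46, 36) (two consecutive terms determine the rest), the sequence is eventually periodic: after a pre-period of length 2 it cycles with period 20.
For n ≥ 2, x[n] depends only on (n - 2) mod 20. (271 - 2) mod 20 = 9, so x[271] = x[11] = 16.

16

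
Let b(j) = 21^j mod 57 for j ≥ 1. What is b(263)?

Computing terms: b(1) = 21; b(2) = 42; b(3) = 27; b(4) = 54; b(5) = 51; b(6) = 45; b(7) = 33; b(8) = 9; b(9) = 18; b(10) = 36; b(11) = 15; b(12) = 30; b(13) = 3; b(14) = 6; b(15) = 12; b(16) = 24; b(17) = 48; b(18) = 39; b(19) = 21.
Since b(19) = b(1) = 21, the sequence is periodic with period 18.
(263 - 1) mod 18 = 10, so b(263) = b(11) = 15.

15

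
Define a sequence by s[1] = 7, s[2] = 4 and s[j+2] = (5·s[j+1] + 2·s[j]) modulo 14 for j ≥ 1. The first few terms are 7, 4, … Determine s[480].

2

We have s[1] = 7,  s[2] = 4,  s[3] = 6,  s[4] = 10,  s[5] = 6,  s[6] = 8,  s[7] = 10,  s[8] = 10,  s[9] = 0,  s[10] = 6,  s[11] = 2,  s[12] = 8,  s[13] = 2,  s[14] = 12,  s[15] = 8,  s[16] = 8,  s[17] = 0,  s[18] = 2,  s[19] = 10,  s[20] = 12,  s[21] = 10,  s[22] = 4,  s[23] = 12,  s[24] = 12,  s[25] = 0,  s[26] = 10,  s[27] = 8,  s[28] = 4,  s[29] = 8,  s[30] = 6,  s[31] = 4,  s[32] = 4,  s[33] = 0,  s[34] = 8,  s[35] = 12,  s[36] = 6,  s[37] = 12,  s[38] = 2,  s[39] = 6,  s[40] = 6,  s[41] = 0,  s[42] = 12,  s[43] = 4,  s[44] = 2,  s[45] = 4,  s[46] = 10,  s[47] = 2,  s[48] = 2,  s[49] = 0,  s[50] = 4,  s[51] = 6.
Since (s[50], s[51]) = (s[2], s[3]) = (4, 6) (two consecutive terms determine the rest), the sequence is eventually periodic: after a pre-period of length 1 it cycles with period 48.
For j ≥ 2, s[j] depends only on (j - 2) mod 48. (480 - 2) mod 48 = 46, so s[480] = s[48] = 2.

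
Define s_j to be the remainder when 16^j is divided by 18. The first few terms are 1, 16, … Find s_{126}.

We have s_0 = 1; s_1 = 16; s_2 = 4; s_3 = 10; s_4 = 16.
Since s_4 = s_1 = 16, the sequence is eventually periodic: after a pre-period of length 1 it cycles with period 3.
For j ≥ 1, s_j depends only on (j - 1) mod 3. (126 - 1) mod 3 = 2, so s_{126} = s_3 = 10.

10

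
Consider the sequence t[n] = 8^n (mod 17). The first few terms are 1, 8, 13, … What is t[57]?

We have t[0] = 1; t[1] = 8; t[2] = 13; t[3] = 2; t[4] = 16; t[5] = 9; t[6] = 4; t[7] = 15; t[8] = 1.
The sequence repeats with period 8.
So t[57] = t[0 + ((57-0) mod 8)] = t[1] = 8.

8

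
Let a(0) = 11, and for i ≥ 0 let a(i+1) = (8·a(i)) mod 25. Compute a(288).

1

We have a(0) = 11,  a(1) = 13,  a(2) = 4,  a(3) = 7,  a(4) = 6,  a(5) = 23,  a(6) = 9,  a(7) = 22,  a(8) = 1,  a(9) = 8,  a(10) = 14,  a(11) = 12,  a(12) = 21,  a(13) = 18,  a(14) = 19,  a(15) = 2,  a(16) = 16,  a(17) = 3,  a(18) = 24,  a(19) = 17,  a(20) = 11.
The sequence repeats with period 20.
So a(288) = a(0 + ((288-0) mod 20)) = a(8) = 1.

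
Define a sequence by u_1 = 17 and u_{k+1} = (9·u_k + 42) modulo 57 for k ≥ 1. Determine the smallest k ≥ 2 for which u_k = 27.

Listing terms: u_1 = 17,  u_2 = 24,  u_3 = 30,  u_4 = 27,  u_5 = 0,  u_6 = 42,  u_7 = 21,  u_8 = 3,  u_9 = 12,  u_{10} = 36,  u_{11} = 24.
Since u_{11} = u_2 = 24, the sequence is eventually periodic: after a pre-period of length 1 it cycles with period 9.
The value 27 first appears (with k ≥ 2) at u_4.

4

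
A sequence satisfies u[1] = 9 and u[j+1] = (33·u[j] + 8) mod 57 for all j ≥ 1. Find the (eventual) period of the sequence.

Listing terms: u[1] = 9,  u[2] = 20,  u[3] = 41,  u[4] = 50,  u[5] = 5,  u[6] = 2,  u[7] = 17,  u[8] = 56,  u[9] = 32,  u[10] = 38,  u[11] = 8,  u[12] = 44,  u[13] = 35,  u[14] = 23,  u[15] = 26,  u[16] = 11,  u[17] = 29,  u[18] = 53,  u[19] = 47,  u[20] = 20.
Since u[20] = u[2] = 20, the sequence is eventually periodic: after a pre-period of length 1 it cycles with period 18.

18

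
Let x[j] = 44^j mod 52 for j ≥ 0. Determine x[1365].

44

Computing terms: x[0] = 1, x[1] = 44, x[2] = 12, x[3] = 8, x[4] = 40, x[5] = 44.
Since x[5] = x[1] = 44, the sequence is eventually periodic: after a pre-period of length 1 it cycles with period 4.
For j ≥ 1, x[j] depends only on (j - 1) mod 4. (1365 - 1) mod 4 = 0, so x[1365] = x[1] = 44.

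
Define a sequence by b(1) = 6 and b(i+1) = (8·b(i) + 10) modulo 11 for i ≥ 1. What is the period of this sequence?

Listing terms: b(1) = 6; b(2) = 3; b(3) = 1; b(4) = 7; b(5) = 0; b(6) = 10; b(7) = 2; b(8) = 4; b(9) = 9; b(10) = 5; b(11) = 6.
Since b(11) = b(1) = 6, the sequence is periodic with period 10.

10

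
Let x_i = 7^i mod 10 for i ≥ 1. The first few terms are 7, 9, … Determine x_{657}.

We have x_1 = 7,  x_2 = 9,  x_3 = 3,  x_4 = 1,  x_5 = 7.
Since x_5 = x_1 = 7, the sequence is periodic with period 4.
(657 - 1) mod 4 = 0, so x_{657} = x_1 = 7.

7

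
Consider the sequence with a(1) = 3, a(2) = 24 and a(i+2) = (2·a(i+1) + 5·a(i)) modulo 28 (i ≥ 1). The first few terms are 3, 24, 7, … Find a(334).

We have a(1) = 3; a(2) = 24; a(3) = 7; a(4) = 22; a(5) = 23; a(6) = 16; a(7) = 7; a(8) = 10; a(9) = 27; a(10) = 20; a(11) = 7; a(12) = 2; a(13) = 11; a(14) = 4; a(15) = 7; a(16) = 6; a(17) = 19; a(18) = 12; a(19) = 7; a(20) = 18; a(21) = 15; a(22) = 8; a(23) = 7; a(24) = 26; a(25) = 3; a(26) = 24.
The sequence repeats with period 24.
So a(334) = a(1 + ((334-1) mod 24)) = a(22) = 8.

8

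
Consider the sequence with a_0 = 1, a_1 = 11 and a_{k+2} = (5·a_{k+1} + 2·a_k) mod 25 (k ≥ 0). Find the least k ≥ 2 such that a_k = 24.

a_0 = 1; a_1 = 11; a_2 = 7; a_3 = 7; a_4 = 24; a_5 = 9; a_6 = 18; a_7 = 8; a_8 = 1; a_9 = 21; a_{10} = 7; a_{11} = 2; a_{12} = 24; a_{13} = 24; a_{14} = 18; a_{15} = 13; a_{16} = 1; a_{17} = 6; a_{18} = 7; a_{19} = 22; a_{20} = 24; a_{21} = 14; a_{22} = 18; a_{23} = 18; a_{24} = 1; a_{25} = 16; a_{26} = 7; a_{27} = 17; a_{28} = 24; a_{29} = 4; a_{30} = 18; a_{31} = 23; a_{32} = 1; a_{33} = 1; a_{34} = 7; a_{35} = 12; a_{36} = 24; a_{37} = 19; a_{38} = 18; a_{39} = 3; a_{40} = 1; a_{41} = 11.
Since (a_{40}, a_{41}) = (a_0, a_1) = (1, 11) (two consecutive terms determine the rest), the sequence is periodic with period 40.
The value 24 first appears (with k ≥ 2) at a_4.

4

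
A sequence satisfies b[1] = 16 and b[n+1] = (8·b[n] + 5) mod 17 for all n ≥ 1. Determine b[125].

2

We have b[1] = 16,  b[2] = 14,  b[3] = 15,  b[4] = 6,  b[5] = 2,  b[6] = 4,  b[7] = 3,  b[8] = 12,  b[9] = 16.
The sequence repeats with period 8.
(125 - 1) mod 8 = 4, so b[125] = b[5] = 2.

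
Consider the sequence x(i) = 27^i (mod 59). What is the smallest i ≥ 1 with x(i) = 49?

13

We have x(0) = 1,  x(1) = 27,  x(2) = 21,  x(3) = 36,  x(4) = 28,  x(5) = 48,  x(6) = 57,  x(7) = 5,  x(8) = 17,  x(9) = 46,  x(10) = 3,  x(11) = 22,  x(12) = 4,  x(13) = 49,  x(14) = 25,  x(15) = 26,  x(16) = 53,  x(17) = 15,  x(18) = 51,  x(19) = 20,  x(20) = 9,  x(21) = 7,  x(22) = 12,  x(23) = 29,  x(24) = 16,  x(25) = 19,  x(26) = 41,  x(27) = 45,  x(28) = 35,  x(29) = 1.
The sequence repeats with period 29.
The value 49 first appears (with i ≥ 1) at x(13).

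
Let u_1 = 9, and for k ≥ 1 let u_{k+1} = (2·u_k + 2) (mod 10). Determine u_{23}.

Listing terms: u_1 = 9, u_2 = 0, u_3 = 2, u_4 = 6, u_5 = 4, u_6 = 0.
Since u_6 = u_2 = 0, the sequence is eventually periodic: after a pre-period of length 1 it cycles with period 4.
For k ≥ 2, u_k depends only on (k - 2) mod 4. (23 - 2) mod 4 = 1, so u_{23} = u_3 = 2.

2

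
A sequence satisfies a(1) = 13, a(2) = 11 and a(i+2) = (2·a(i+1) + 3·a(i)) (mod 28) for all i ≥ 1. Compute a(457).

We have a(1) = 13,  a(2) = 11,  a(3) = 5,  a(4) = 15,  a(5) = 17,  a(6) = 23,  a(7) = 13,  a(8) = 11.
The sequence repeats with period 6.
(457 - 1) mod 6 = 0, so a(457) = a(1) = 13.

13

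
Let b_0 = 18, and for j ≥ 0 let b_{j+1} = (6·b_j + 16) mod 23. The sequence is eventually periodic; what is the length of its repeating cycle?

b_0 = 18; b_1 = 9; b_2 = 1; b_3 = 22; b_4 = 10; b_5 = 7; b_6 = 12; b_7 = 19; b_8 = 15; b_9 = 14; b_{10} = 8; b_{11} = 18.
The sequence repeats with period 11.

11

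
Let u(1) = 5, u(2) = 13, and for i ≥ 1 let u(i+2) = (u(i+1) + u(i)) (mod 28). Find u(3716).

Computing terms: u(1) = 5; u(2) = 13; u(3) = 18; u(4) = 3; u(5) = 21; u(6) = 24; u(7) = 17; u(8) = 13; u(9) = 2; u(10) = 15; u(11) = 17; u(12) = 4; u(13) = 21; u(14) = 25; u(15) = 18; u(16) = 15; u(17) = 5; u(18) = 20; u(19) = 25; u(20) = 17; u(21) = 14; u(22) = 3; u(23) = 17; u(24) = 20; u(25) = 9; u(26) = 1; u(27) = 10; u(28) = 11; u(29) = 21; u(30) = 4; u(31) = 25; u(32) = 1; u(33) = 26; u(34) = 27; u(35) = 25; u(36) = 24; u(37) = 21; u(38) = 17; u(39) = 10; u(40) = 27; u(41) = 9; u(42) = 8; u(43) = 17; u(44) = 25; u(45) = 14; u(46) = 11; u(47) = 25; u(48) = 8; u(49) = 5; u(50) = 13.
The sequence repeats with period 48.
(3716 - 1) mod 48 = 19, so u(3716) = u(20) = 17.

17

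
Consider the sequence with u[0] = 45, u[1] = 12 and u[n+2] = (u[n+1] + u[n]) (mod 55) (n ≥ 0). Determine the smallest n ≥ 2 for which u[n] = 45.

Listing terms: u[0] = 45,  u[1] = 12,  u[2] = 2,  u[3] = 14,  u[4] = 16,  u[5] = 30,  u[6] = 46,  u[7] = 21,  u[8] = 12,  u[9] = 33,  u[10] = 45,  u[11] = 23,  u[12] = 13,  u[13] = 36,  u[14] = 49,  u[15] = 30,  u[16] = 24,  u[17] = 54,  u[18] = 23,  u[19] = 22,  u[20] = 45,  u[21] = 12.
Since (u[20], u[21]) = (u[0], u[1]) = (45, 12) (two consecutive terms determine the rest), the sequence is periodic with period 20.
The value 45 first appears (with n ≥ 2) at u[10].

10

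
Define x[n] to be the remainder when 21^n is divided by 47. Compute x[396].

36

Computing terms: x[1] = 21,  x[2] = 18,  x[3] = 2,  x[4] = 42,  x[5] = 36,  x[6] = 4,  x[7] = 37,  x[8] = 25,  x[9] = 8,  x[10] = 27,  x[11] = 3,  x[12] = 16,  x[13] = 7,  x[14] = 6,  x[15] = 32,  x[16] = 14,  x[17] = 12,  x[18] = 17,  x[19] = 28,  x[20] = 24,  x[21] = 34,  x[22] = 9,  x[23] = 1,  x[24] = 21.
The sequence repeats with period 23.
So x[396] = x[1 + ((396-1) mod 23)] = x[5] = 36.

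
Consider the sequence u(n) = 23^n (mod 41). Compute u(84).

Computing terms: u(0) = 1,  u(1) = 23,  u(2) = 37,  u(3) = 31,  u(4) = 16,  u(5) = 40,  u(6) = 18,  u(7) = 4,  u(8) = 10,  u(9) = 25,  u(10) = 1.
Since u(10) = u(0) = 1, the sequence is periodic with period 10.
So u(84) = u(0 + ((84-0) mod 10)) = u(4) = 16.

16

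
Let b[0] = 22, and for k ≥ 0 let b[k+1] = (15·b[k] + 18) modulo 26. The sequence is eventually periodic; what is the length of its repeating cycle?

12

Computing terms: b[0] = 22, b[1] = 10, b[2] = 12, b[3] = 16, b[4] = 24, b[5] = 14, b[6] = 20, b[7] = 6, b[8] = 4, b[9] = 0, b[10] = 18, b[11] = 2, b[12] = 22.
The sequence repeats with period 12.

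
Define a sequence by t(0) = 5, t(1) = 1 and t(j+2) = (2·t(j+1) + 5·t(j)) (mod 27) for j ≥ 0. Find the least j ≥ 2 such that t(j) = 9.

We have t(0) = 5, t(1) = 1, t(2) = 0, t(3) = 5, t(4) = 10, t(5) = 18, t(6) = 5, t(7) = 19, t(8) = 9, t(9) = 5, t(10) = 1.
The sequence repeats with period 9.
The value 9 first appears (with j ≥ 2) at t(8).

8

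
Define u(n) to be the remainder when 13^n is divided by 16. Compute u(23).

Listing terms: u(0) = 1, u(1) = 13, u(2) = 9, u(3) = 5, u(4) = 1.
The sequence repeats with period 4.
(23 - 0) mod 4 = 3, so u(23) = u(3) = 5.

5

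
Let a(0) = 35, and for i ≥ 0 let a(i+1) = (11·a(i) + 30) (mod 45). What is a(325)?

10

Listing terms: a(0) = 35; a(1) = 10; a(2) = 5; a(3) = 40; a(4) = 20; a(5) = 25; a(6) = 35.
Since a(6) = a(0) = 35, the sequence is periodic with period 6.
So a(325) = a(0 + ((325-0) mod 6)) = a(1) = 10.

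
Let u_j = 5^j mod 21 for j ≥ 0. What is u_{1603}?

Computing terms: u_0 = 1,  u_1 = 5,  u_2 = 4,  u_3 = 20,  u_4 = 16,  u_5 = 17,  u_6 = 1.
The sequence repeats with period 6.
(1603 - 0) mod 6 = 1, so u_{1603} = u_1 = 5.

5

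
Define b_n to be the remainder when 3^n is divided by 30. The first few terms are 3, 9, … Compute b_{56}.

21

Computing terms: b_1 = 3,  b_2 = 9,  b_3 = 27,  b_4 = 21,  b_5 = 3.
Since b_5 = b_1 = 3, the sequence is periodic with period 4.
(56 - 1) mod 4 = 3, so b_{56} = b_4 = 21.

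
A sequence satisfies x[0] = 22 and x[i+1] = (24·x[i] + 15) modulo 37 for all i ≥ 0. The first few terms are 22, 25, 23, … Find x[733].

x[0] = 22, x[1] = 25, x[2] = 23, x[3] = 12, x[4] = 7, x[5] = 35, x[6] = 4, x[7] = 0, x[8] = 15, x[9] = 5, x[10] = 24, x[11] = 36, x[12] = 28, x[13] = 21, x[14] = 1, x[15] = 2, x[16] = 26, x[17] = 10, x[18] = 33, x[19] = 30, x[20] = 32, x[21] = 6, x[22] = 11, x[23] = 20, x[24] = 14, x[25] = 18, x[26] = 3, x[27] = 13, x[28] = 31, x[29] = 19, x[30] = 27, x[31] = 34, x[32] = 17, x[33] = 16, x[34] = 29, x[35] = 8, x[36] = 22.
Since x[36] = x[0] = 22, the sequence is periodic with period 36.
(733 - 0) mod 36 = 13, so x[733] = x[13] = 21.

21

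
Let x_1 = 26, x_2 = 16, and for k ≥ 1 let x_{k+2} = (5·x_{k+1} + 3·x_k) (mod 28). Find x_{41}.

x_1 = 26, x_2 = 16, x_3 = 18, x_4 = 26, x_5 = 16.
The sequence repeats with period 3.
(41 - 1) mod 3 = 1, so x_{41} = x_2 = 16.

16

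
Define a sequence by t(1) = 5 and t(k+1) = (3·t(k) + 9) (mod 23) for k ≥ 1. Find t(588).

We have t(1) = 5; t(2) = 1; t(3) = 12; t(4) = 22; t(5) = 6; t(6) = 4; t(7) = 21; t(8) = 3; t(9) = 18; t(10) = 17; t(11) = 14; t(12) = 5.
The sequence repeats with period 11.
So t(588) = t(1 + ((588-1) mod 11)) = t(5) = 6.

6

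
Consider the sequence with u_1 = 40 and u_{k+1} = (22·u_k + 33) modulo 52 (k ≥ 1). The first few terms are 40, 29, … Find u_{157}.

27

Listing terms: u_1 = 40,  u_2 = 29,  u_3 = 47,  u_4 = 27,  u_5 = 3,  u_6 = 47.
Since u_6 = u_3 = 47, the sequence is eventually periodic: after a pre-period of length 2 it cycles with period 3.
For k ≥ 3, u_k depends only on (k - 3) mod 3. (157 - 3) mod 3 = 1, so u_{157} = u_4 = 27.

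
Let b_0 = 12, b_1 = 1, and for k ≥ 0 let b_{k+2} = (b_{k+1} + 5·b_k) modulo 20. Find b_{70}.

11

b_0 = 12, b_1 = 1, b_2 = 1, b_3 = 6, b_4 = 11, b_5 = 1, b_6 = 16, b_7 = 1, b_8 = 1.
Since (b_7, b_8) = (b_1, b_2) = (1, 1) (two consecutive terms determine the rest), the sequence is eventually periodic: after a pre-period of length 1 it cycles with period 6.
For k ≥ 1, b_k depends only on (k - 1) mod 6. (70 - 1) mod 6 = 3, so b_{70} = b_4 = 11.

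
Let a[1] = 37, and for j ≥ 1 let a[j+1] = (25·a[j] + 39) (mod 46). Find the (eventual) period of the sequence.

We have a[1] = 37, a[2] = 44, a[3] = 35, a[4] = 40, a[5] = 27, a[6] = 24, a[7] = 41, a[8] = 6, a[9] = 5, a[10] = 26, a[11] = 45, a[12] = 14, a[13] = 21, a[14] = 12, a[15] = 17, a[16] = 4, a[17] = 1, a[18] = 18, a[19] = 29, a[20] = 28, a[21] = 3, a[22] = 22, a[23] = 37.
Since a[23] = a[1] = 37, the sequence is periodic with period 22.

22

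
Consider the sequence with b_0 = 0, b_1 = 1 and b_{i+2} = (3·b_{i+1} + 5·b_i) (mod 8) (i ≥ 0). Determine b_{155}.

5

Listing terms: b_0 = 0, b_1 = 1, b_2 = 3, b_3 = 6, b_4 = 1, b_5 = 1, b_6 = 0, b_7 = 5, b_8 = 7, b_9 = 6, b_{10} = 5, b_{11} = 5, b_{12} = 0, b_{13} = 1.
Since (b_{12}, b_{13}) = (b_0, b_1) = (0, 1) (two consecutive terms determine the rest), the sequence is periodic with period 12.
(155 - 0) mod 12 = 11, so b_{155} = b_{11} = 5.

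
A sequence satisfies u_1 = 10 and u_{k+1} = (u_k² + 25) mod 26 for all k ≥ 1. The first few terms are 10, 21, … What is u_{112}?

We have u_1 = 10, u_2 = 21, u_3 = 24, u_4 = 3, u_5 = 8, u_6 = 11, u_7 = 16, u_8 = 21.
Since u_8 = u_2 = 21, the sequence is eventually periodic: after a pre-period of length 1 it cycles with period 6.
For k ≥ 2, u_k depends only on (k - 2) mod 6. (112 - 2) mod 6 = 2, so u_{112} = u_4 = 3.

3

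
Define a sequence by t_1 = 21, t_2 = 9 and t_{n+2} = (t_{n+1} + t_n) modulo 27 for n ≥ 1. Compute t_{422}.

Listing terms: t_1 = 21, t_2 = 9, t_3 = 3, t_4 = 12, t_5 = 15, t_6 = 0, t_7 = 15, t_8 = 15, t_9 = 3, t_{10} = 18, t_{11} = 21, t_{12} = 12, t_{13} = 6, t_{14} = 18, t_{15} = 24, t_{16} = 15, t_{17} = 12, t_{18} = 0, t_{19} = 12, t_{20} = 12, t_{21} = 24, t_{22} = 9, t_{23} = 6, t_{24} = 15, t_{25} = 21, t_{26} = 9.
The sequence repeats with period 24.
So t_{422} = t_{1 + ((422-1) mod 24)} = t_{14} = 18.

18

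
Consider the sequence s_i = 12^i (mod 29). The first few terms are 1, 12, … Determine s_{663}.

Listing terms: s_0 = 1,  s_1 = 12,  s_2 = 28,  s_3 = 17,  s_4 = 1.
Since s_4 = s_0 = 1, the sequence is periodic with period 4.
(663 - 0) mod 4 = 3, so s_{663} = s_3 = 17.

17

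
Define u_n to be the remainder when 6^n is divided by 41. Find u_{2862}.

5

We have u_0 = 1,  u_1 = 6,  u_2 = 36,  u_3 = 11,  u_4 = 25,  u_5 = 27,  u_6 = 39,  u_7 = 29,  u_8 = 10,  u_9 = 19,  u_{10} = 32,  u_{11} = 28,  u_{12} = 4,  u_{13} = 24,  u_{14} = 21,  u_{15} = 3,  u_{16} = 18,  u_{17} = 26,  u_{18} = 33,  u_{19} = 34,  u_{20} = 40,  u_{21} = 35,  u_{22} = 5,  u_{23} = 30,  u_{24} = 16,  u_{25} = 14,  u_{26} = 2,  u_{27} = 12,  u_{28} = 31,  u_{29} = 22,  u_{30} = 9,  u_{31} = 13,  u_{32} = 37,  u_{33} = 17,  u_{34} = 20,  u_{35} = 38,  u_{36} = 23,  u_{37} = 15,  u_{38} = 8,  u_{39} = 7,  u_{40} = 1.
Since u_{40} = u_0 = 1, the sequence is periodic with period 40.
(2862 - 0) mod 40 = 22, so u_{2862} = u_{22} = 5.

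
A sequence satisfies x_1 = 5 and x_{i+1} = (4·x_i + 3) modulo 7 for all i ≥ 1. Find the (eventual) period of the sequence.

3

We have x_1 = 5; x_2 = 2; x_3 = 4; x_4 = 5.
Since x_4 = x_1 = 5, the sequence is periodic with period 3.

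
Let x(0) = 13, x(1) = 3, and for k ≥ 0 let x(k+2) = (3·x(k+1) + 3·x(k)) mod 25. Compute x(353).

23

Listing terms: x(0) = 13; x(1) = 3; x(2) = 23; x(3) = 3; x(4) = 3; x(5) = 18; x(6) = 13; x(7) = 18; x(8) = 18; x(9) = 8; x(10) = 3; x(11) = 8; x(12) = 8; x(13) = 23; x(14) = 18; x(15) = 23; x(16) = 23; x(17) = 13; x(18) = 8; x(19) = 13; x(20) = 13; x(21) = 3.
Since (x(20), x(21)) = (x(0), x(1)) = (13, 3) (two consecutive terms determine the rest), the sequence is periodic with period 20.
So x(353) = x(0 + ((353-0) mod 20)) = x(13) = 23.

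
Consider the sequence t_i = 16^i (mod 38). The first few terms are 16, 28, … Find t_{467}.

6

Listing terms: t_1 = 16; t_2 = 28; t_3 = 30; t_4 = 24; t_5 = 4; t_6 = 26; t_7 = 36; t_8 = 6; t_9 = 20; t_{10} = 16.
The sequence repeats with period 9.
So t_{467} = t_{1 + ((467-1) mod 9)} = t_8 = 6.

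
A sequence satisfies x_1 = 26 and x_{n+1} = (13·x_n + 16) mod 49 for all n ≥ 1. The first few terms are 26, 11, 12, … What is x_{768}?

32

x_1 = 26, x_2 = 11, x_3 = 12, x_4 = 25, x_5 = 47, x_6 = 39, x_7 = 33, x_8 = 4, x_9 = 19, x_{10} = 18, x_{11} = 5, x_{12} = 32, x_{13} = 40, x_{14} = 46, x_{15} = 26.
The sequence repeats with period 14.
(768 - 1) mod 14 = 11, so x_{768} = x_{12} = 32.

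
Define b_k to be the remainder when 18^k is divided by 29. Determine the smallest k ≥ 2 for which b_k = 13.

b_1 = 18; b_2 = 5; b_3 = 3; b_4 = 25; b_5 = 15; b_6 = 9; b_7 = 17; b_8 = 16; b_9 = 27; b_{10} = 22; b_{11} = 19; b_{12} = 23; b_{13} = 8; b_{14} = 28; b_{15} = 11; b_{16} = 24; b_{17} = 26; b_{18} = 4; b_{19} = 14; b_{20} = 20; b_{21} = 12; b_{22} = 13; b_{23} = 2; b_{24} = 7; b_{25} = 10; b_{26} = 6; b_{27} = 21; b_{28} = 1; b_{29} = 18.
The sequence repeats with period 28.
The value 13 first appears (with k ≥ 2) at b_{22}.

22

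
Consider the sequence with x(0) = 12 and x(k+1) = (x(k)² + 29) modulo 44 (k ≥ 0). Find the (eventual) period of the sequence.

Computing terms: x(0) = 12, x(1) = 41, x(2) = 38, x(3) = 21, x(4) = 30, x(5) = 5, x(6) = 10, x(7) = 41.
Since x(7) = x(1) = 41, the sequence is eventually periodic: after a pre-period of length 1 it cycles with period 6.

6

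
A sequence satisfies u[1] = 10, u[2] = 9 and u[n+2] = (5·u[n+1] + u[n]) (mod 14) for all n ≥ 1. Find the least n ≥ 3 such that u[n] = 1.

Computing terms: u[1] = 10,  u[2] = 9,  u[3] = 13,  u[4] = 4,  u[5] = 5,  u[6] = 1,  u[7] = 10,  u[8] = 9.
Since (u[7], u[8]) = (u[1], u[2]) = (10, 9) (two consecutive terms determine the rest), the sequence is periodic with period 6.
The value 1 first appears (with n ≥ 3) at u[6].

6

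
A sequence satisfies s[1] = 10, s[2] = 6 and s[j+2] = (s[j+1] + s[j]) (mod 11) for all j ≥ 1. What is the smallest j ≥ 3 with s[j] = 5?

3

We have s[1] = 10; s[2] = 6; s[3] = 5; s[4] = 0; s[5] = 5; s[6] = 5; s[7] = 10; s[8] = 4; s[9] = 3; s[10] = 7; s[11] = 10; s[12] = 6.
The sequence repeats with period 10.
The value 5 first appears (with j ≥ 3) at s[3].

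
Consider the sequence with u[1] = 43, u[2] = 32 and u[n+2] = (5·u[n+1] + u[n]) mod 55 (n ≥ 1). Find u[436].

2

Listing terms: u[1] = 43, u[2] = 32, u[3] = 38, u[4] = 2, u[5] = 48, u[6] = 22, u[7] = 48, u[8] = 42, u[9] = 38, u[10] = 12, u[11] = 43, u[12] = 7, u[13] = 23, u[14] = 12, u[15] = 28, u[16] = 42, u[17] = 18, u[18] = 22, u[19] = 18, u[20] = 2, u[21] = 28, u[22] = 32, u[23] = 23, u[24] = 37, u[25] = 43, u[26] = 32.
Since (u[25], u[26]) = (u[1], u[2]) = (43, 32) (two consecutive terms determine the rest), the sequence is periodic with period 24.
(436 - 1) mod 24 = 3, so u[436] = u[4] = 2.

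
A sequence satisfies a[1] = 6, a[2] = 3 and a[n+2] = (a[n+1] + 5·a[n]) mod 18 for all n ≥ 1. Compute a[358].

a[1] = 6,  a[2] = 3,  a[3] = 15,  a[4] = 12,  a[5] = 15,  a[6] = 3,  a[7] = 6,  a[8] = 3.
Since (a[7], a[8]) = (a[1], a[2]) = (6, 3) (two consecutive terms determine the rest), the sequence is periodic with period 6.
So a[358] = a[1 + ((358-1) mod 6)] = a[4] = 12.

12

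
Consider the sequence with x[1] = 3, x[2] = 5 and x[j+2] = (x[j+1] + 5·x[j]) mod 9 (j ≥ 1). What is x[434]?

Listing terms: x[1] = 3, x[2] = 5, x[3] = 2, x[4] = 0, x[5] = 1, x[6] = 1, x[7] = 6, x[8] = 2, x[9] = 5, x[10] = 6, x[11] = 4, x[12] = 7, x[13] = 0, x[14] = 8, x[15] = 8, x[16] = 3, x[17] = 7, x[18] = 4, x[19] = 3, x[20] = 5.
The sequence repeats with period 18.
(434 - 1) mod 18 = 1, so x[434] = x[2] = 5.

5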